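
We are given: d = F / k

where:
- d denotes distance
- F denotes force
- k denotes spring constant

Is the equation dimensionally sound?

Yes

d (distance) has dimensions [L].
F (force) has dimensions [L M T^-2].
k (spring constant) has dimensions [M T^-2].

Left side: [L]
Right side: [L]

Both sides have the same dimensions, so the equation is dimensionally consistent.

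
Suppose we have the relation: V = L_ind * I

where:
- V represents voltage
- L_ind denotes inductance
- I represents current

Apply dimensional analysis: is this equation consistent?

No

V (voltage) has dimensions [I^-1 L^2 M T^-3].
L_ind (inductance) has dimensions [I^-2 L^2 M T^-2].
I (current) has dimensions [I].

Left side: [I^-1 L^2 M T^-3]
Right side: [I^-1 L^2 M T^-2]

The two sides have different dimensions, so the equation is NOT dimensionally consistent.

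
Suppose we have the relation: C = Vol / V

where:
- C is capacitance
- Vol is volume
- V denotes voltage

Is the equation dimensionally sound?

No

C (capacitance) has dimensions [I^2 L^-2 M^-1 T^4].
Vol (volume) has dimensions [L^3].
V (voltage) has dimensions [I^-1 L^2 M T^-3].

Left side: [I^2 L^-2 M^-1 T^4]
Right side: [I L M^-1 T^3]

The two sides have different dimensions, so the equation is NOT dimensionally consistent.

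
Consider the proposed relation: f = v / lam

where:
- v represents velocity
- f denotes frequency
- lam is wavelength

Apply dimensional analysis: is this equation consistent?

Yes

v (velocity) has dimensions [L T^-1].
f (frequency) has dimensions [T^-1].
lam (wavelength) has dimensions [L].

Left side: [T^-1]
Right side: [T^-1]

Both sides have the same dimensions, so the equation is dimensionally consistent.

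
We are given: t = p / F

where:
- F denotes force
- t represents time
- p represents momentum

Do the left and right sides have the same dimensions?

Yes

F (force) has dimensions [L M T^-2].
t (time) has dimensions [T].
p (momentum) has dimensions [L M T^-1].

Left side: [T]
Right side: [T]

Both sides have the same dimensions, so the equation is dimensionally consistent.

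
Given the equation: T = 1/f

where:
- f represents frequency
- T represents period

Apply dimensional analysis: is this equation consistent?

Yes

f (frequency) has dimensions [T^-1].
T (period) has dimensions [T].

Left side: [T]
Right side: [T]

Both sides have the same dimensions, so the equation is dimensionally consistent.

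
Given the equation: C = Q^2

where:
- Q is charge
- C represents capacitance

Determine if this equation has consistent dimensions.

No

Q (charge) has dimensions [I T].
C (capacitance) has dimensions [I^2 L^-2 M^-1 T^4].

Left side: [I^2 L^-2 M^-1 T^4]
Right side: [I^2 T^2]

The two sides have different dimensions, so the equation is NOT dimensionally consistent.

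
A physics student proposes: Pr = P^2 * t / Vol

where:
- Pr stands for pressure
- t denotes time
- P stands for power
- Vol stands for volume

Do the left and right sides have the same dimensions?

No

Pr (pressure) has dimensions [L^-1 M T^-2].
t (time) has dimensions [T].
P (power) has dimensions [L^2 M T^-3].
Vol (volume) has dimensions [L^3].

Left side: [L^-1 M T^-2]
Right side: [L M^2 T^-5]

The two sides have different dimensions, so the equation is NOT dimensionally consistent.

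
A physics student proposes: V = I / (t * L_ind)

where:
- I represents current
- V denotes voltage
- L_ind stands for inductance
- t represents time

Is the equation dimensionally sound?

No

I (current) has dimensions [I].
V (voltage) has dimensions [I^-1 L^2 M T^-3].
L_ind (inductance) has dimensions [I^-2 L^2 M T^-2].
t (time) has dimensions [T].

Left side: [I^-1 L^2 M T^-3]
Right side: [I^3 L^-2 M^-1 T]

The two sides have different dimensions, so the equation is NOT dimensionally consistent.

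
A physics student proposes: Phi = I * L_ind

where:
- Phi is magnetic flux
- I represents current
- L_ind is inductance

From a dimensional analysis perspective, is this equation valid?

Yes

Phi (magnetic flux) has dimensions [I^-1 L^2 M T^-2].
I (current) has dimensions [I].
L_ind (inductance) has dimensions [I^-2 L^2 M T^-2].

Left side: [I^-1 L^2 M T^-2]
Right side: [I^-1 L^2 M T^-2]

Both sides have the same dimensions, so the equation is dimensionally consistent.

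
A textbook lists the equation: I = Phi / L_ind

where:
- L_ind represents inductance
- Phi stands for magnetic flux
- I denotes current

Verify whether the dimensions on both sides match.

Yes

L_ind (inductance) has dimensions [I^-2 L^2 M T^-2].
Phi (magnetic flux) has dimensions [I^-1 L^2 M T^-2].
I (current) has dimensions [I].

Left side: [I]
Right side: [I]

Both sides have the same dimensions, so the equation is dimensionally consistent.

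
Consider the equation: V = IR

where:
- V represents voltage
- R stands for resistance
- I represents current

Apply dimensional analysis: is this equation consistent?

Yes

V (voltage) has dimensions [I^-1 L^2 M T^-3].
R (resistance) has dimensions [I^-2 L^2 M T^-3].
I (current) has dimensions [I].

Left side: [I^-1 L^2 M T^-3]
Right side: [I^-1 L^2 M T^-3]

Both sides have the same dimensions, so the equation is dimensionally consistent.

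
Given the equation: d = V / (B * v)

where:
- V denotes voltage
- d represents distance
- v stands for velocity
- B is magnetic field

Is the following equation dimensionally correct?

Yes

V (voltage) has dimensions [I^-1 L^2 M T^-3].
d (distance) has dimensions [L].
v (velocity) has dimensions [L T^-1].
B (magnetic field) has dimensions [I^-1 M T^-2].

Left side: [L]
Right side: [L]

Both sides have the same dimensions, so the equation is dimensionally consistent.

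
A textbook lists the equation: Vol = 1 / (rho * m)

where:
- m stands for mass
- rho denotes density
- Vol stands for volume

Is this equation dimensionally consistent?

No

m (mass) has dimensions [M].
rho (density) has dimensions [L^-3 M].
Vol (volume) has dimensions [L^3].

Left side: [L^3]
Right side: [L^3 M^-2]

The two sides have different dimensions, so the equation is NOT dimensionally consistent.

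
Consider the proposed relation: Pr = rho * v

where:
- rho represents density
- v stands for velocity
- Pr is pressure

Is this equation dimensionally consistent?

No

rho (density) has dimensions [L^-3 M].
v (velocity) has dimensions [L T^-1].
Pr (pressure) has dimensions [L^-1 M T^-2].

Left side: [L^-1 M T^-2]
Right side: [L^-2 M T^-1]

The two sides have different dimensions, so the equation is NOT dimensionally consistent.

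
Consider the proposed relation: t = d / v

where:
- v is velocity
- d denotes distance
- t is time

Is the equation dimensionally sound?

Yes

v (velocity) has dimensions [L T^-1].
d (distance) has dimensions [L].
t (time) has dimensions [T].

Left side: [T]
Right side: [T]

Both sides have the same dimensions, so the equation is dimensionally consistent.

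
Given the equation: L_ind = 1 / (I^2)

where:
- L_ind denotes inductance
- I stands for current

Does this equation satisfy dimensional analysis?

No

L_ind (inductance) has dimensions [I^-2 L^2 M T^-2].
I (current) has dimensions [I].

Left side: [I^-2 L^2 M T^-2]
Right side: [I^-2]

The two sides have different dimensions, so the equation is NOT dimensionally consistent.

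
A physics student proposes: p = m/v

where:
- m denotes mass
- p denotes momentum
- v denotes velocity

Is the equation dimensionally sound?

No

m (mass) has dimensions [M].
p (momentum) has dimensions [L M T^-1].
v (velocity) has dimensions [L T^-1].

Left side: [L M T^-1]
Right side: [L^-1 M T]

The two sides have different dimensions, so the equation is NOT dimensionally consistent.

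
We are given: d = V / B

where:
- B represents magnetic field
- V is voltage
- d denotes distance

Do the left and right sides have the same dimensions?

No

B (magnetic field) has dimensions [I^-1 M T^-2].
V (voltage) has dimensions [I^-1 L^2 M T^-3].
d (distance) has dimensions [L].

Left side: [L]
Right side: [L^2 T^-1]

The two sides have different dimensions, so the equation is NOT dimensionally consistent.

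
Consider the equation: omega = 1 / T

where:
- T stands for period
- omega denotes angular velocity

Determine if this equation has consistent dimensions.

Yes

T (period) has dimensions [T].
omega (angular velocity) has dimensions [T^-1].

Left side: [T^-1]
Right side: [T^-1]

Both sides have the same dimensions, so the equation is dimensionally consistent.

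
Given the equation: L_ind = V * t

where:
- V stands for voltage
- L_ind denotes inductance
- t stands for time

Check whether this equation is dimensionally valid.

No

V (voltage) has dimensions [I^-1 L^2 M T^-3].
L_ind (inductance) has dimensions [I^-2 L^2 M T^-2].
t (time) has dimensions [T].

Left side: [I^-2 L^2 M T^-2]
Right side: [I^-1 L^2 M T^-2]

The two sides have different dimensions, so the equation is NOT dimensionally consistent.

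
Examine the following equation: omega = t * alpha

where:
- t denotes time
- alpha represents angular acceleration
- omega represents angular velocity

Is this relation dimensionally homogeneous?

Yes

t (time) has dimensions [T].
alpha (angular acceleration) has dimensions [T^-2].
omega (angular velocity) has dimensions [T^-1].

Left side: [T^-1]
Right side: [T^-1]

Both sides have the same dimensions, so the equation is dimensionally consistent.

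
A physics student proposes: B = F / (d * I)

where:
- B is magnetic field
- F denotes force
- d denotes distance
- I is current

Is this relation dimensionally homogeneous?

Yes

B (magnetic field) has dimensions [I^-1 M T^-2].
F (force) has dimensions [L M T^-2].
d (distance) has dimensions [L].
I (current) has dimensions [I].

Left side: [I^-1 M T^-2]
Right side: [I^-1 M T^-2]

Both sides have the same dimensions, so the equation is dimensionally consistent.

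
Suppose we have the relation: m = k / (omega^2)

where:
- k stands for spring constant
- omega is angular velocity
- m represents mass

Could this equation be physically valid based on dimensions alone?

Yes

k (spring constant) has dimensions [M T^-2].
omega (angular velocity) has dimensions [T^-1].
m (mass) has dimensions [M].

Left side: [M]
Right side: [M]

Both sides have the same dimensions, so the equation is dimensionally consistent.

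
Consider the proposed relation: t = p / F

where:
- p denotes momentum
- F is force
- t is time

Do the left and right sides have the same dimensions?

Yes

p (momentum) has dimensions [L M T^-1].
F (force) has dimensions [L M T^-2].
t (time) has dimensions [T].

Left side: [T]
Right side: [T]

Both sides have the same dimensions, so the equation is dimensionally consistent.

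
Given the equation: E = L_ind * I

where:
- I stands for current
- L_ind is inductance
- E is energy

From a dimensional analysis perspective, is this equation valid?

No

I (current) has dimensions [I].
L_ind (inductance) has dimensions [I^-2 L^2 M T^-2].
E (energy) has dimensions [L^2 M T^-2].

Left side: [L^2 M T^-2]
Right side: [I^-1 L^2 M T^-2]

The two sides have different dimensions, so the equation is NOT dimensionally consistent.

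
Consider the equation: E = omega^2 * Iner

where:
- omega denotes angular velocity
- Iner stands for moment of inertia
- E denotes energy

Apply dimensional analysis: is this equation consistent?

Yes

omega (angular velocity) has dimensions [T^-1].
Iner (moment of inertia) has dimensions [L^2 M].
E (energy) has dimensions [L^2 M T^-2].

Left side: [L^2 M T^-2]
Right side: [L^2 M T^-2]

Both sides have the same dimensions, so the equation is dimensionally consistent.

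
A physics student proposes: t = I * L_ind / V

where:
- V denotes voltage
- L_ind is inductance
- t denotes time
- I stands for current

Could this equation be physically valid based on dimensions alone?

Yes

V (voltage) has dimensions [I^-1 L^2 M T^-3].
L_ind (inductance) has dimensions [I^-2 L^2 M T^-2].
t (time) has dimensions [T].
I (current) has dimensions [I].

Left side: [T]
Right side: [T]

Both sides have the same dimensions, so the equation is dimensionally consistent.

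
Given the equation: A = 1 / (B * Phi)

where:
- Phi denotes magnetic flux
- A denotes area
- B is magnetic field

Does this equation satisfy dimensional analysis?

No

Phi (magnetic flux) has dimensions [I^-1 L^2 M T^-2].
A (area) has dimensions [L^2].
B (magnetic field) has dimensions [I^-1 M T^-2].

Left side: [L^2]
Right side: [I^2 L^-2 M^-2 T^4]

The two sides have different dimensions, so the equation is NOT dimensionally consistent.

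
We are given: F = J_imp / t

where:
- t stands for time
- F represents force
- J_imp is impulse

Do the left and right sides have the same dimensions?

Yes

t (time) has dimensions [T].
F (force) has dimensions [L M T^-2].
J_imp (impulse) has dimensions [L M T^-1].

Left side: [L M T^-2]
Right side: [L M T^-2]

Both sides have the same dimensions, so the equation is dimensionally consistent.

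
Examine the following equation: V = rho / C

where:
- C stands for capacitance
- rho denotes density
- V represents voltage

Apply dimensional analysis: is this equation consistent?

No

C (capacitance) has dimensions [I^2 L^-2 M^-1 T^4].
rho (density) has dimensions [L^-3 M].
V (voltage) has dimensions [I^-1 L^2 M T^-3].

Left side: [I^-1 L^2 M T^-3]
Right side: [I^-2 L^-1 M^2 T^-4]

The two sides have different dimensions, so the equation is NOT dimensionally consistent.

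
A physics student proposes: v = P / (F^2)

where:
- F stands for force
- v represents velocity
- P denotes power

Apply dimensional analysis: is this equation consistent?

No

F (force) has dimensions [L M T^-2].
v (velocity) has dimensions [L T^-1].
P (power) has dimensions [L^2 M T^-3].

Left side: [L T^-1]
Right side: [M^-1 T]

The two sides have different dimensions, so the equation is NOT dimensionally consistent.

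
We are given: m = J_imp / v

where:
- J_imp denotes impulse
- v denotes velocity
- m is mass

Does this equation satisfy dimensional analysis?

Yes

J_imp (impulse) has dimensions [L M T^-1].
v (velocity) has dimensions [L T^-1].
m (mass) has dimensions [M].

Left side: [M]
Right side: [M]

Both sides have the same dimensions, so the equation is dimensionally consistent.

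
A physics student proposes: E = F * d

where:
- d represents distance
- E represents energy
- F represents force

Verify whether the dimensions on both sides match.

Yes

d (distance) has dimensions [L].
E (energy) has dimensions [L^2 M T^-2].
F (force) has dimensions [L M T^-2].

Left side: [L^2 M T^-2]
Right side: [L^2 M T^-2]

Both sides have the same dimensions, so the equation is dimensionally consistent.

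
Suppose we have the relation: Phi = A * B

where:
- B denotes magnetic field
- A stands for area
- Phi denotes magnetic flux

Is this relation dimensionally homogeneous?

Yes

B (magnetic field) has dimensions [I^-1 M T^-2].
A (area) has dimensions [L^2].
Phi (magnetic flux) has dimensions [I^-1 L^2 M T^-2].

Left side: [I^-1 L^2 M T^-2]
Right side: [I^-1 L^2 M T^-2]

Both sides have the same dimensions, so the equation is dimensionally consistent.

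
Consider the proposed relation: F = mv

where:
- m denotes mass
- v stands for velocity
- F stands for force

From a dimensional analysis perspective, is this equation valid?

No

m (mass) has dimensions [M].
v (velocity) has dimensions [L T^-1].
F (force) has dimensions [L M T^-2].

Left side: [L M T^-2]
Right side: [L M T^-1]

The two sides have different dimensions, so the equation is NOT dimensionally consistent.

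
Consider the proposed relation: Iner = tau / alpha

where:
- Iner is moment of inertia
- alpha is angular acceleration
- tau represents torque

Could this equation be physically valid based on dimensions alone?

Yes

Iner (moment of inertia) has dimensions [L^2 M].
alpha (angular acceleration) has dimensions [T^-2].
tau (torque) has dimensions [L^2 M T^-2].

Left side: [L^2 M]
Right side: [L^2 M]

Both sides have the same dimensions, so the equation is dimensionally consistent.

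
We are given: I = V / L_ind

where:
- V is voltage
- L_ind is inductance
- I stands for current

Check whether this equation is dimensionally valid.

No

V (voltage) has dimensions [I^-1 L^2 M T^-3].
L_ind (inductance) has dimensions [I^-2 L^2 M T^-2].
I (current) has dimensions [I].

Left side: [I]
Right side: [I T^-1]

The two sides have different dimensions, so the equation is NOT dimensionally consistent.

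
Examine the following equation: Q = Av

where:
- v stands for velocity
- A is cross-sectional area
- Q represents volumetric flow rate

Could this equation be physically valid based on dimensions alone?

Yes

v (velocity) has dimensions [L T^-1].
A (cross-sectional area) has dimensions [L^2].
Q (volumetric flow rate) has dimensions [L^3 T^-1].

Left side: [L^3 T^-1]
Right side: [L^3 T^-1]

Both sides have the same dimensions, so the equation is dimensionally consistent.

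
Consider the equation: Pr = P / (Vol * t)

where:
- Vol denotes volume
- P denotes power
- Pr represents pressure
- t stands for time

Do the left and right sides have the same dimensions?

No

Vol (volume) has dimensions [L^3].
P (power) has dimensions [L^2 M T^-3].
Pr (pressure) has dimensions [L^-1 M T^-2].
t (time) has dimensions [T].

Left side: [L^-1 M T^-2]
Right side: [L^-1 M T^-4]

The two sides have different dimensions, so the equation is NOT dimensionally consistent.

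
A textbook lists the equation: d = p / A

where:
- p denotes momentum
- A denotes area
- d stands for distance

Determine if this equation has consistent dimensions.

No

p (momentum) has dimensions [L M T^-1].
A (area) has dimensions [L^2].
d (distance) has dimensions [L].

Left side: [L]
Right side: [L^-1 M T^-1]

The two sides have different dimensions, so the equation is NOT dimensionally consistent.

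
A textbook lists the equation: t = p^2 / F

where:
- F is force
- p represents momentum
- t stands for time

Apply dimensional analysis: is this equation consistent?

No

F (force) has dimensions [L M T^-2].
p (momentum) has dimensions [L M T^-1].
t (time) has dimensions [T].

Left side: [T]
Right side: [L M]

The two sides have different dimensions, so the equation is NOT dimensionally consistent.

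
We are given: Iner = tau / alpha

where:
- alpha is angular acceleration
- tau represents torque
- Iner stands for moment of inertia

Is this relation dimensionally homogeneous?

Yes

alpha (angular acceleration) has dimensions [T^-2].
tau (torque) has dimensions [L^2 M T^-2].
Iner (moment of inertia) has dimensions [L^2 M].

Left side: [L^2 M]
Right side: [L^2 M]

Both sides have the same dimensions, so the equation is dimensionally consistent.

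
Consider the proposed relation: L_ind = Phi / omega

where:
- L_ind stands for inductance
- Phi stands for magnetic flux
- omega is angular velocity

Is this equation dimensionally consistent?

No

L_ind (inductance) has dimensions [I^-2 L^2 M T^-2].
Phi (magnetic flux) has dimensions [I^-1 L^2 M T^-2].
omega (angular velocity) has dimensions [T^-1].

Left side: [I^-2 L^2 M T^-2]
Right side: [I^-1 L^2 M T^-1]

The two sides have different dimensions, so the equation is NOT dimensionally consistent.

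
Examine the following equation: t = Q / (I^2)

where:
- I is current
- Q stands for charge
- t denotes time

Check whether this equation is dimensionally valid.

No

I (current) has dimensions [I].
Q (charge) has dimensions [I T].
t (time) has dimensions [T].

Left side: [T]
Right side: [I^-1 T]

The two sides have different dimensions, so the equation is NOT dimensionally consistent.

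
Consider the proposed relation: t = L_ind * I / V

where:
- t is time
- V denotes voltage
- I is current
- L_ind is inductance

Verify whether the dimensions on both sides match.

Yes

t (time) has dimensions [T].
V (voltage) has dimensions [I^-1 L^2 M T^-3].
I (current) has dimensions [I].
L_ind (inductance) has dimensions [I^-2 L^2 M T^-2].

Left side: [T]
Right side: [T]

Both sides have the same dimensions, so the equation is dimensionally consistent.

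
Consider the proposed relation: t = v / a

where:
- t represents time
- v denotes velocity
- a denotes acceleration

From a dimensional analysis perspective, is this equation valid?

Yes

t (time) has dimensions [T].
v (velocity) has dimensions [L T^-1].
a (acceleration) has dimensions [L T^-2].

Left side: [T]
Right side: [T]

Both sides have the same dimensions, so the equation is dimensionally consistent.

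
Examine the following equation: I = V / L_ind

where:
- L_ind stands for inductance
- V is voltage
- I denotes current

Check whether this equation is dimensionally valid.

No

L_ind (inductance) has dimensions [I^-2 L^2 M T^-2].
V (voltage) has dimensions [I^-1 L^2 M T^-3].
I (current) has dimensions [I].

Left side: [I]
Right side: [I T^-1]

The two sides have different dimensions, so the equation is NOT dimensionally consistent.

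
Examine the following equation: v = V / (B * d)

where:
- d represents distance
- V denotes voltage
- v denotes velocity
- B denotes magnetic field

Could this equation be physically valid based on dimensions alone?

Yes

d (distance) has dimensions [L].
V (voltage) has dimensions [I^-1 L^2 M T^-3].
v (velocity) has dimensions [L T^-1].
B (magnetic field) has dimensions [I^-1 M T^-2].

Left side: [L T^-1]
Right side: [L T^-1]

Both sides have the same dimensions, so the equation is dimensionally consistent.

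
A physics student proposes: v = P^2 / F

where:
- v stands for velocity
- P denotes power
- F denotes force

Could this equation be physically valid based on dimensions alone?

No

v (velocity) has dimensions [L T^-1].
P (power) has dimensions [L^2 M T^-3].
F (force) has dimensions [L M T^-2].

Left side: [L T^-1]
Right side: [L^3 M T^-4]

The two sides have different dimensions, so the equation is NOT dimensionally consistent.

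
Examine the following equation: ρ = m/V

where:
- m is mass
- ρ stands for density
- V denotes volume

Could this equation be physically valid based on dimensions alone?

Yes

m (mass) has dimensions [M].
ρ (density) has dimensions [L^-3 M].
V (volume) has dimensions [L^3].

Left side: [L^-3 M]
Right side: [L^-3 M]

Both sides have the same dimensions, so the equation is dimensionally consistent.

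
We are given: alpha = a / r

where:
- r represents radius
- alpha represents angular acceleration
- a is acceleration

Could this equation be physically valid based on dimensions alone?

Yes

r (radius) has dimensions [L].
alpha (angular acceleration) has dimensions [T^-2].
a (acceleration) has dimensions [L T^-2].

Left side: [T^-2]
Right side: [T^-2]

Both sides have the same dimensions, so the equation is dimensionally consistent.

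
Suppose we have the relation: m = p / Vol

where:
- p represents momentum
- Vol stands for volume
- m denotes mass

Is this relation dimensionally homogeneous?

No

p (momentum) has dimensions [L M T^-1].
Vol (volume) has dimensions [L^3].
m (mass) has dimensions [M].

Left side: [M]
Right side: [L^-2 M T^-1]

The two sides have different dimensions, so the equation is NOT dimensionally consistent.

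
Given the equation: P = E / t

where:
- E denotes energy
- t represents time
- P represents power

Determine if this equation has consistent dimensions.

Yes

E (energy) has dimensions [L^2 M T^-2].
t (time) has dimensions [T].
P (power) has dimensions [L^2 M T^-3].

Left side: [L^2 M T^-3]
Right side: [L^2 M T^-3]

Both sides have the same dimensions, so the equation is dimensionally consistent.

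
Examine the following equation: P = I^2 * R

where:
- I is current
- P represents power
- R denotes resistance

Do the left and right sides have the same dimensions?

Yes

I (current) has dimensions [I].
P (power) has dimensions [L^2 M T^-3].
R (resistance) has dimensions [I^-2 L^2 M T^-3].

Left side: [L^2 M T^-3]
Right side: [L^2 M T^-3]

Both sides have the same dimensions, so the equation is dimensionally consistent.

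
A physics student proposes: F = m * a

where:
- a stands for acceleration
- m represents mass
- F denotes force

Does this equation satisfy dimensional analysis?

Yes

a (acceleration) has dimensions [L T^-2].
m (mass) has dimensions [M].
F (force) has dimensions [L M T^-2].

Left side: [L M T^-2]
Right side: [L M T^-2]

Both sides have the same dimensions, so the equation is dimensionally consistent.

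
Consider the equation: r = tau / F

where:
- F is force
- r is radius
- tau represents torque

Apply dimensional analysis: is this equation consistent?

Yes

F (force) has dimensions [L M T^-2].
r (radius) has dimensions [L].
tau (torque) has dimensions [L^2 M T^-2].

Left side: [L]
Right side: [L]

Both sides have the same dimensions, so the equation is dimensionally consistent.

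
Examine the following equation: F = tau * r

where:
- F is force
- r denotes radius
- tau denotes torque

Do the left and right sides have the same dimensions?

No

F (force) has dimensions [L M T^-2].
r (radius) has dimensions [L].
tau (torque) has dimensions [L^2 M T^-2].

Left side: [L M T^-2]
Right side: [L^3 M T^-2]

The two sides have different dimensions, so the equation is NOT dimensionally consistent.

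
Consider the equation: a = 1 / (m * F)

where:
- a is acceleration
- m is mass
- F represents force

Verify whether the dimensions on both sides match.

No

a (acceleration) has dimensions [L T^-2].
m (mass) has dimensions [M].
F (force) has dimensions [L M T^-2].

Left side: [L T^-2]
Right side: [L^-1 M^-2 T^2]

The two sides have different dimensions, so the equation is NOT dimensionally consistent.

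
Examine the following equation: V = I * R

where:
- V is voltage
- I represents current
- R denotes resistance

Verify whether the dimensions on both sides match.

Yes

V (voltage) has dimensions [I^-1 L^2 M T^-3].
I (current) has dimensions [I].
R (resistance) has dimensions [I^-2 L^2 M T^-3].

Left side: [I^-1 L^2 M T^-3]
Right side: [I^-1 L^2 M T^-3]

Both sides have the same dimensions, so the equation is dimensionally consistent.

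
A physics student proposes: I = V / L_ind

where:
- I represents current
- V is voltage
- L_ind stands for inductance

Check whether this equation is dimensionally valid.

No

I (current) has dimensions [I].
V (voltage) has dimensions [I^-1 L^2 M T^-3].
L_ind (inductance) has dimensions [I^-2 L^2 M T^-2].

Left side: [I]
Right side: [I T^-1]

The two sides have different dimensions, so the equation is NOT dimensionally consistent.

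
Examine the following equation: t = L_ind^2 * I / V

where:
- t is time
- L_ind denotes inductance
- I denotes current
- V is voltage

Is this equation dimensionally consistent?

No

t (time) has dimensions [T].
L_ind (inductance) has dimensions [I^-2 L^2 M T^-2].
I (current) has dimensions [I].
V (voltage) has dimensions [I^-1 L^2 M T^-3].

Left side: [T]
Right side: [I^-2 L^2 M T^-1]

The two sides have different dimensions, so the equation is NOT dimensionally consistent.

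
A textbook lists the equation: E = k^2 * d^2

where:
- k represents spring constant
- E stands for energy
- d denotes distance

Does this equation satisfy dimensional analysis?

No

k (spring constant) has dimensions [M T^-2].
E (energy) has dimensions [L^2 M T^-2].
d (distance) has dimensions [L].

Left side: [L^2 M T^-2]
Right side: [L^2 M^2 T^-4]

The two sides have different dimensions, so the equation is NOT dimensionally consistent.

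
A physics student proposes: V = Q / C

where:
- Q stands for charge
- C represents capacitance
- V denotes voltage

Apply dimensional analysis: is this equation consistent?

Yes

Q (charge) has dimensions [I T].
C (capacitance) has dimensions [I^2 L^-2 M^-1 T^4].
V (voltage) has dimensions [I^-1 L^2 M T^-3].

Left side: [I^-1 L^2 M T^-3]
Right side: [I^-1 L^2 M T^-3]

Both sides have the same dimensions, so the equation is dimensionally consistent.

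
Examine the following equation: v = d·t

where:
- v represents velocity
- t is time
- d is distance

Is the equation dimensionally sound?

No

v (velocity) has dimensions [L T^-1].
t (time) has dimensions [T].
d (distance) has dimensions [L].

Left side: [L T^-1]
Right side: [L T]

The two sides have different dimensions, so the equation is NOT dimensionally consistent.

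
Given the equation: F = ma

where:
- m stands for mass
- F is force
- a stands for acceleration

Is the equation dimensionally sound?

Yes

m (mass) has dimensions [M].
F (force) has dimensions [L M T^-2].
a (acceleration) has dimensions [L T^-2].

Left side: [L M T^-2]
Right side: [L M T^-2]

Both sides have the same dimensions, so the equation is dimensionally consistent.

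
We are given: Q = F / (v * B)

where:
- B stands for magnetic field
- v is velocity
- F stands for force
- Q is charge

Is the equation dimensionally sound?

Yes

B (magnetic field) has dimensions [I^-1 M T^-2].
v (velocity) has dimensions [L T^-1].
F (force) has dimensions [L M T^-2].
Q (charge) has dimensions [I T].

Left side: [I T]
Right side: [I T]

Both sides have the same dimensions, so the equation is dimensionally consistent.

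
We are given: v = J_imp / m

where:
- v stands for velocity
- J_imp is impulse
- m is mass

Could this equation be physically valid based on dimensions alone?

Yes

v (velocity) has dimensions [L T^-1].
J_imp (impulse) has dimensions [L M T^-1].
m (mass) has dimensions [M].

Left side: [L T^-1]
Right side: [L T^-1]

Both sides have the same dimensions, so the equation is dimensionally consistent.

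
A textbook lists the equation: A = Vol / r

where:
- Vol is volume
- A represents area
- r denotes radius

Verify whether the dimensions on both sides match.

Yes

Vol (volume) has dimensions [L^3].
A (area) has dimensions [L^2].
r (radius) has dimensions [L].

Left side: [L^2]
Right side: [L^2]

Both sides have the same dimensions, so the equation is dimensionally consistent.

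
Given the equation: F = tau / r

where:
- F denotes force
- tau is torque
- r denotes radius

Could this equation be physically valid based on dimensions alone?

Yes

F (force) has dimensions [L M T^-2].
tau (torque) has dimensions [L^2 M T^-2].
r (radius) has dimensions [L].

Left side: [L M T^-2]
Right side: [L M T^-2]

Both sides have the same dimensions, so the equation is dimensionally consistent.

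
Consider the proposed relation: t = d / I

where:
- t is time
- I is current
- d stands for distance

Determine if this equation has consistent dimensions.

No

t (time) has dimensions [T].
I (current) has dimensions [I].
d (distance) has dimensions [L].

Left side: [T]
Right side: [I^-1 L]

The two sides have different dimensions, so the equation is NOT dimensionally consistent.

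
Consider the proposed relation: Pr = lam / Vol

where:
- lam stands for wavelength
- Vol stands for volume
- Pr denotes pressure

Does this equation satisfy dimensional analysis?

No

lam (wavelength) has dimensions [L].
Vol (volume) has dimensions [L^3].
Pr (pressure) has dimensions [L^-1 M T^-2].

Left side: [L^-1 M T^-2]
Right side: [L^-2]

The two sides have different dimensions, so the equation is NOT dimensionally consistent.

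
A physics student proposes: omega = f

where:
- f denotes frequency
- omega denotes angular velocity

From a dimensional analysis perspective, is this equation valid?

Yes

f (frequency) has dimensions [T^-1].
omega (angular velocity) has dimensions [T^-1].

Left side: [T^-1]
Right side: [T^-1]

Both sides have the same dimensions, so the equation is dimensionally consistent.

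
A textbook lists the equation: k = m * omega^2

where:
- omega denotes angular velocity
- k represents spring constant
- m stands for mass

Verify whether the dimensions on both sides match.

Yes

omega (angular velocity) has dimensions [T^-1].
k (spring constant) has dimensions [M T^-2].
m (mass) has dimensions [M].

Left side: [M T^-2]
Right side: [M T^-2]

Both sides have the same dimensions, so the equation is dimensionally consistent.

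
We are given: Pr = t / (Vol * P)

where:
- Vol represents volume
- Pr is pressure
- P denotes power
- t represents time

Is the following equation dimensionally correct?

No

Vol (volume) has dimensions [L^3].
Pr (pressure) has dimensions [L^-1 M T^-2].
P (power) has dimensions [L^2 M T^-3].
t (time) has dimensions [T].

Left side: [L^-1 M T^-2]
Right side: [L^-5 M^-1 T^4]

The two sides have different dimensions, so the equation is NOT dimensionally consistent.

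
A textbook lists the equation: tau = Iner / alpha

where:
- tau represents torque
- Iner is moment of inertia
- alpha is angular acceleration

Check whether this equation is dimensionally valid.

No

tau (torque) has dimensions [L^2 M T^-2].
Iner (moment of inertia) has dimensions [L^2 M].
alpha (angular acceleration) has dimensions [T^-2].

Left side: [L^2 M T^-2]
Right side: [L^2 M T^2]

The two sides have different dimensions, so the equation is NOT dimensionally consistent.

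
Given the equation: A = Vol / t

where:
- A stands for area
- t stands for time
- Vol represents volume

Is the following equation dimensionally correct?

No

A (area) has dimensions [L^2].
t (time) has dimensions [T].
Vol (volume) has dimensions [L^3].

Left side: [L^2]
Right side: [L^3 T^-1]

The two sides have different dimensions, so the equation is NOT dimensionally consistent.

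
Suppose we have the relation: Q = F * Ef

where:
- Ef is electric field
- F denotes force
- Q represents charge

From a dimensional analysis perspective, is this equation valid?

No

Ef (electric field) has dimensions [I^-1 L M T^-3].
F (force) has dimensions [L M T^-2].
Q (charge) has dimensions [I T].

Left side: [I T]
Right side: [I^-1 L^2 M^2 T^-5]

The two sides have different dimensions, so the equation is NOT dimensionally consistent.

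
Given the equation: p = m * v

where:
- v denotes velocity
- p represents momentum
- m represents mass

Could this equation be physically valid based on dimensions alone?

Yes

v (velocity) has dimensions [L T^-1].
p (momentum) has dimensions [L M T^-1].
m (mass) has dimensions [M].

Left side: [L M T^-1]
Right side: [L M T^-1]

Both sides have the same dimensions, so the equation is dimensionally consistent.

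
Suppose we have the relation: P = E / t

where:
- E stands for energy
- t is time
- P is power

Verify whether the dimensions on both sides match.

Yes

E (energy) has dimensions [L^2 M T^-2].
t (time) has dimensions [T].
P (power) has dimensions [L^2 M T^-3].

Left side: [L^2 M T^-3]
Right side: [L^2 M T^-3]

Both sides have the same dimensions, so the equation is dimensionally consistent.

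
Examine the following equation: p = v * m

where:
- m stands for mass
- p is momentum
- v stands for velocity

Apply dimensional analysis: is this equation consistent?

Yes

m (mass) has dimensions [M].
p (momentum) has dimensions [L M T^-1].
v (velocity) has dimensions [L T^-1].

Left side: [L M T^-1]
Right side: [L M T^-1]

Both sides have the same dimensions, so the equation is dimensionally consistent.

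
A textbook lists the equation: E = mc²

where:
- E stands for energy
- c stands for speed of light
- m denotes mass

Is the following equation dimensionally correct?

Yes

E (energy) has dimensions [L^2 M T^-2].
c (speed of light) has dimensions [L T^-1].
m (mass) has dimensions [M].

Left side: [L^2 M T^-2]
Right side: [L^2 M T^-2]

Both sides have the same dimensions, so the equation is dimensionally consistent.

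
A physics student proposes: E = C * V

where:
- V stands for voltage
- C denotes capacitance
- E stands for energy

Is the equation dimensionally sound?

No

V (voltage) has dimensions [I^-1 L^2 M T^-3].
C (capacitance) has dimensions [I^2 L^-2 M^-1 T^4].
E (energy) has dimensions [L^2 M T^-2].

Left side: [L^2 M T^-2]
Right side: [I T]

The two sides have different dimensions, so the equation is NOT dimensionally consistent.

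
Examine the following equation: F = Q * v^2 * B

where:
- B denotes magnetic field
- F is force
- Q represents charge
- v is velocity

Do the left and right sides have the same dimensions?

No

B (magnetic field) has dimensions [I^-1 M T^-2].
F (force) has dimensions [L M T^-2].
Q (charge) has dimensions [I T].
v (velocity) has dimensions [L T^-1].

Left side: [L M T^-2]
Right side: [L^2 M T^-3]

The two sides have different dimensions, so the equation is NOT dimensionally consistent.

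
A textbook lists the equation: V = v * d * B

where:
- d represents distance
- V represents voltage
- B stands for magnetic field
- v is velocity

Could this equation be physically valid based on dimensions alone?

Yes

d (distance) has dimensions [L].
V (voltage) has dimensions [I^-1 L^2 M T^-3].
B (magnetic field) has dimensions [I^-1 M T^-2].
v (velocity) has dimensions [L T^-1].

Left side: [I^-1 L^2 M T^-3]
Right side: [I^-1 L^2 M T^-3]

Both sides have the same dimensions, so the equation is dimensionally consistent.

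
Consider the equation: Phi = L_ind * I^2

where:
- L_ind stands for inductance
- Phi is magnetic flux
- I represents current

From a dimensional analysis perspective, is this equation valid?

No

L_ind (inductance) has dimensions [I^-2 L^2 M T^-2].
Phi (magnetic flux) has dimensions [I^-1 L^2 M T^-2].
I (current) has dimensions [I].

Left side: [I^-1 L^2 M T^-2]
Right side: [L^2 M T^-2]

The two sides have different dimensions, so the equation is NOT dimensionally consistent.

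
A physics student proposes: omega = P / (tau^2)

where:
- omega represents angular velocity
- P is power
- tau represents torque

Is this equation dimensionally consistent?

No

omega (angular velocity) has dimensions [T^-1].
P (power) has dimensions [L^2 M T^-3].
tau (torque) has dimensions [L^2 M T^-2].

Left side: [T^-1]
Right side: [L^-2 M^-1 T]

The two sides have different dimensions, so the equation is NOT dimensionally consistent.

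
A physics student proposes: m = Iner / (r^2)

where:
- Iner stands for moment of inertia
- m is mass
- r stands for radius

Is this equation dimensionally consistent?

Yes

Iner (moment of inertia) has dimensions [L^2 M].
m (mass) has dimensions [M].
r (radius) has dimensions [L].

Left side: [M]
Right side: [M]

Both sides have the same dimensions, so the equation is dimensionally consistent.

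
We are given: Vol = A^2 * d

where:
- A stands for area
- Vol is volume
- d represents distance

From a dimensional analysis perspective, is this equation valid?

No

A (area) has dimensions [L^2].
Vol (volume) has dimensions [L^3].
d (distance) has dimensions [L].

Left side: [L^3]
Right side: [L^5]

The two sides have different dimensions, so the equation is NOT dimensionally consistent.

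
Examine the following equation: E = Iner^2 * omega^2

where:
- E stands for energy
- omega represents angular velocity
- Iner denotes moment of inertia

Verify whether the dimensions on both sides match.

No

E (energy) has dimensions [L^2 M T^-2].
omega (angular velocity) has dimensions [T^-1].
Iner (moment of inertia) has dimensions [L^2 M].

Left side: [L^2 M T^-2]
Right side: [L^4 M^2 T^-2]

The two sides have different dimensions, so the equation is NOT dimensionally consistent.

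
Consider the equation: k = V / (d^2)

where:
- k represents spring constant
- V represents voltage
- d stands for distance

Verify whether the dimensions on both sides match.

No

k (spring constant) has dimensions [M T^-2].
V (voltage) has dimensions [I^-1 L^2 M T^-3].
d (distance) has dimensions [L].

Left side: [M T^-2]
Right side: [I^-1 M T^-3]

The two sides have different dimensions, so the equation is NOT dimensionally consistent.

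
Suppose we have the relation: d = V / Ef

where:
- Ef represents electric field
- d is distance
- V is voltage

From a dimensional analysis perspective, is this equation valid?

Yes

Ef (electric field) has dimensions [I^-1 L M T^-3].
d (distance) has dimensions [L].
V (voltage) has dimensions [I^-1 L^2 M T^-3].

Left side: [L]
Right side: [L]

Both sides have the same dimensions, so the equation is dimensionally consistent.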